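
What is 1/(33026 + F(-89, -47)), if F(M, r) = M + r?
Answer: 1/32890 ≈ 3.0404e-5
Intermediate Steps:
1/(33026 + F(-89, -47)) = 1/(33026 + (-89 - 47)) = 1/(33026 - 136) = 1/32890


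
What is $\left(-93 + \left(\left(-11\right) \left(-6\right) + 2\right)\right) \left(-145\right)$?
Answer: $3625$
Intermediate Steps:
$\left(-93 + \left(\left(-11\right) \left(-6\right) + 2\right)\right) \left(-145\right) = \left(-93 + \left(66 + 2\right)\right) \left(-145\right) = \left(-93 + 68\right) \left(-145\right) = \left(-25\right) \left(-145\right) = 3625$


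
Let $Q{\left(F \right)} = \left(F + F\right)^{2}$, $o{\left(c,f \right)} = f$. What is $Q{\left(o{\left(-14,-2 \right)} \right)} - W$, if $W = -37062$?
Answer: $37078$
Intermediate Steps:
$Q{\left(F \right)} = 4 F^{2}$ ($Q{\left(F \right)} = \left(2 F\right)^{2} = 4 F^{2}$)
$Q{\left(o{\left(-14,-2 \right)} \right)} - W = 4 \left(-2\right)^{2} - -37062 = 4 \cdot 4 + 37062 = 16 + 37062 = 37078$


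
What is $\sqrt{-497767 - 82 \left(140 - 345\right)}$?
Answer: $i \sqrt{480957} \approx 693.51 i$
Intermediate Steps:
$\sqrt{-497767 - 82 \left(140 - 345\right)} = \sqrt{-497767 - -16810} = \sqrt{-497767 + 16810} = \sqrt{-480957} = i \sqrt{480957}$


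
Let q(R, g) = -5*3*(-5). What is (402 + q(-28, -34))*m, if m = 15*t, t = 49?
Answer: 350595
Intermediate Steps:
q(R, g) = 75 (q(R, g) = -15*(-5) = 75)
m = 735 (m = 15*49 = 735)
(402 + q(-28, -34))*m = (402 + 75)*735 = 477*735 = 350595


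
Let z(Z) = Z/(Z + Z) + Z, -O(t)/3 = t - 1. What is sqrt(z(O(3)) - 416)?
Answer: I*sqrt(1686)/2 ≈ 20.53*I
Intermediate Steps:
O(t) = 3 - 3*t (O(t) = -3*(t - 1) = -3*(-1 + t) = 3 - 3*t)
z(Z) = 1/2 + Z (z(Z) = Z/((2*Z)) + Z = (1/(2*Z))*Z + Z = 1/2 + Z)
sqrt(z(O(3)) - 416) = sqrt((1/2 + (3 - 3*3)) - 416) = sqrt((1/2 + (3 - 9)) - 416) = sqrt((1/2 - 6) - 416) = sqrt(-11/2 - 416) = sqrt(-843/2) = I*sqrt(1686)/2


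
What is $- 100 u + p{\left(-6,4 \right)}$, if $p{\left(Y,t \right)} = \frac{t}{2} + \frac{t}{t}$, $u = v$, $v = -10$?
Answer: $1003$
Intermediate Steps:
$u = -10$
$p{\left(Y,t \right)} = 1 + \frac{t}{2}$ ($p{\left(Y,t \right)} = t \frac{1}{2} + 1 = \frac{t}{2} + 1 = 1 + \frac{t}{2}$)
$- 100 u + p{\left(-6,4 \right)} = \left(-100\right) \left(-10\right) + \left(1 + \frac{1}{2} \cdot 4\right) = 1000 + \left(1 + 2\right) = 1000 + 3 = 1003$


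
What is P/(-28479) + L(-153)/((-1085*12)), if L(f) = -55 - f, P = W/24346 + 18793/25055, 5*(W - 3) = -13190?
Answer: -184798865968/24478554779385 ≈ -0.0075494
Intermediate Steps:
W = -2635 (W = 3 + (⅕)*(-13190) = 3 - 2638 = -2635)
P = 391514453/609989030 (P = -2635/24346 + 18793/25055 = 391514453/609989030 ≈ 0.64184)
P/(-28479) + L(-153)/((-1085*12)) = (391514453/609989030)/(-28479) + (-55 - 1*(-153))/((-1085*12)) = (391514453/609989030)*(-1/28479) + (-55 + 153)/(-13020) = -35592223/1579261598670 + 98*(-1/13020) = -35592223/1579261598670 - 7/930 = -184798865968/24478554779385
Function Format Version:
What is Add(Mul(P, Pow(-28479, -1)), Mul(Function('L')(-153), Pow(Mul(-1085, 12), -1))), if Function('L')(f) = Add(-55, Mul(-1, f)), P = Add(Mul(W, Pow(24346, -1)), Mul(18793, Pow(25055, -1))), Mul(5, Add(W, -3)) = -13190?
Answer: Rational(-184798865968, 24478554779385) ≈ -0.0075494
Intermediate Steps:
W = -2635 (W = Add(3, Mul(Rational(1, 5), -13190)) = Add(3, -2638) = -2635)
P = Rational(391514453, 609989030) (P = Add(Mul(-2635, Pow(24346, -1)), Mul(18793, Pow(25055, -1))) = Add(Mul(-2635, Rational(1, 24346)), Mul(18793, Rational(1, 25055))) = Add(Rational(-2635, 24346), Rational(18793, 25055)) = Rational(391514453, 609989030) ≈ 0.64184)
Add(Mul(P, Pow(-28479, -1)), Mul(Function('L')(-153), Pow(Mul(-1085, 12), -1))) = Add(Mul(Rational(391514453, 609989030), Pow(-28479, -1)), Mul(Add(-55, Mul(-1, -153)), Pow(Mul(-1085, 12), -1))) = Add(Mul(Rational(391514453, 609989030), Rational(-1, 28479)), Mul(Add(-55, 153), Pow(-13020, -1))) = Add(Rational(-35592223, 1579261598670), Mul(98, Rational(-1, 13020))) = Add(Rational(-35592223, 1579261598670), Rational(-7, 930)) = Rational(-184798865968, 24478554779385)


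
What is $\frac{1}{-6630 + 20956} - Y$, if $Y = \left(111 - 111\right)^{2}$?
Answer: $\frac{1}{14326} \approx 6.9803 \cdot 10^{-5}$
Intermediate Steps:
$Y = 0$ ($Y = 0^{2} = 0$)
$\frac{1}{-6630 + 20956} - Y = \frac{1}{-6630 + 20956} - 0 = \frac{1}{14326} + 0 = \frac{1}{14326}$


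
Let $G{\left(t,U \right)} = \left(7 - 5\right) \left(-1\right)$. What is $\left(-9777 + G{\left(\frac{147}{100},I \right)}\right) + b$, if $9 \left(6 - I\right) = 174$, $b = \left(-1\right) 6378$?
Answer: $-16157$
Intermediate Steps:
$b = -6378$
$I = - \frac{40}{3}$ ($I = 6 - \frac{58}{3} = - \frac{40}{3} \approx -13.333$)
$G{\left(t,U \right)} = -2$ ($G{\left(t,U \right)} = 2 \left(-1\right) = -2$)
$\left(-9777 + G{\left(\frac{147}{100},I \right)}\right) + b = \left(-9777 - 2\right) - 6378 = -9779 - 6378 = -16157$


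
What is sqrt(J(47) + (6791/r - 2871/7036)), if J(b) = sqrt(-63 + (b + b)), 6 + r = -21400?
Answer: sqrt(-1028289769318427 + 1417760006147716*sqrt(31))/37653154 ≈ 2.2006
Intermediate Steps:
r = -21406 (r = -6 - 21400 = -21406)
J(b) = sqrt(-63 + 2*b)
sqrt(J(47) + (6791/r - 2871/7036)) = sqrt(sqrt(-63 + 2*47) + (6791/(-21406) - 2871/7036)) = sqrt(sqrt(-63 + 94) + (6791*(-1/21406) - 2871*1/7036)) = sqrt(sqrt(31) + (-6791/21406 - 2871/7036)) = sqrt(sqrt(31) - 54619051/75306308) = sqrt(-54619051/75306308 + sqrt(31))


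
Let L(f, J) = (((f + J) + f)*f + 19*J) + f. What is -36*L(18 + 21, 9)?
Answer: -129708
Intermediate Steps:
L(f, J) = f + 19*J + f*(J + 2*f) (L(f, J) = (((J + f) + f)*f + 19*J) + f = ((J + 2*f)*f + 19*J) + f = (f*(J + 2*f) + 19*J) + f = (19*J + f*(J + 2*f)) + f = f + 19*J + f*(J + 2*f))
-36*L(18 + 21, 9) = -36*((18 + 21) + 2*(18 + 21)**2 + 19*9 + 9*(18 + 21)) = -36*(39 + 2*39**2 + 171 + 9*39) = -36*(39 + 2*1521 + 171 + 351) = -36*(39 + 3042 + 171 + 351) = -36*3603 = -129708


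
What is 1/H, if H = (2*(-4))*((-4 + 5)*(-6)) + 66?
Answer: 1/114 ≈ 0.0087719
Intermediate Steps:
H = 114 (H = -8*(-6) + 66 = 48 + 66 = 114)
1/H = 1/114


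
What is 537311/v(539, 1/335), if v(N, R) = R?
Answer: 179999185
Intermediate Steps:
537311/v(539, 1/335) = 537311/(1/335) = 537311*335 = 179999185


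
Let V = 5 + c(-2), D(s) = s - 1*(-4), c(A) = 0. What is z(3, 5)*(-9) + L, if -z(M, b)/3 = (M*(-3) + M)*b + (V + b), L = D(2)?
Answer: -534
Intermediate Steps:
D(s) = 4 + s (D(s) = s + 4 = 4 + s)
V = 5 (V = 5 + 0 = 5)
L = 6 (L = 4 + 2 = 6)
z(M, b) = -15 - 3*b + 6*M*b (z(M, b) = -3*((M*(-3) + M)*b + (5 + b)) = -3*((-3*M + M)*b + (5 + b)) = -3*((-2*M)*b + (5 + b)) = -3*(-2*M*b + (5 + b)) = -3*(5 + b - 2*M*b) = -15 - 3*b + 6*M*b)
z(3, 5)*(-9) + L = (-15 - 3*5 + 6*3*5)*(-9) + 6 = (-15 - 15 + 90)*(-9) + 6 = 60*(-9) + 6 = -540 + 6 = -534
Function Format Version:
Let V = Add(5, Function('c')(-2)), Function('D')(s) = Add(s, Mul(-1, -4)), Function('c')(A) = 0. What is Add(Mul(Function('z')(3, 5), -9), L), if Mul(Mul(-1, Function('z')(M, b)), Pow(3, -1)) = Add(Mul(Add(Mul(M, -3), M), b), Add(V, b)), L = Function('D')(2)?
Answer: -534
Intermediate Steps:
Function('D')(s) = Add(4, s) (Function('D')(s) = Add(s, 4) = Add(4, s))
V = 5 (V = Add(5, 0) = 5)
L = 6 (L = Add(4, 2) = 6)
Function('z')(M, b) = Add(-15, Mul(-3, b), Mul(6, M, b)) (Function('z')(M, b) = Mul(-3, Add(Mul(Add(Mul(M, -3), M), b), Add(5, b))) = Mul(-3, Add(Mul(Add(Mul(-3, M), M), b), Add(5, b))) = Mul(-3, Add(Mul(Mul(-2, M), b), Add(5, b))) = Mul(-3, Add(Mul(-2, M, b), Add(5, b))) = Mul(-3, Add(5, b, Mul(-2, M, b))) = Add(-15, Mul(-3, b), Mul(6, M, b)))
Add(Mul(Function('z')(3, 5), -9), L) = Add(Mul(Add(-15, Mul(-3, 5), Mul(6, 3, 5)), -9), 6) = Add(Mul(Add(-15, -15, 90), -9), 6) = Add(Mul(60, -9), 6) = Add(-540, 6) = -534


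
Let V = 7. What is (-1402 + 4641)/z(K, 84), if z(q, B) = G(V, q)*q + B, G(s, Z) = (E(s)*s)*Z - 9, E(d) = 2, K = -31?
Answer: 79/337 ≈ 0.23442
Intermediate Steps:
G(s, Z) = -9 + 2*Z*s (G(s, Z) = (2*s)*Z - 9 = 2*Z*s - 9 = -9 + 2*Z*s)
z(q, B) = B + q*(-9 + 14*q) (z(q, B) = (-9 + 2*q*7)*q + B = (-9 + 14*q)*q + B = q*(-9 + 14*q) + B = B + q*(-9 + 14*q))
(-1402 + 4641)/z(K, 84) = (-1402 + 4641)/(84 - 31*(-9 + 14*(-31))) = 3239/(84 - 31*(-9 - 434)) = 3239/(84 - 31*(-443)) = 3239/(84 + 13733) = 3239/13817 = 3239*(1/13817) = 79/337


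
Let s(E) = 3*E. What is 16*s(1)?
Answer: 48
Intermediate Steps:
16*s(1) = 16*(3*1) = 16*3 = 48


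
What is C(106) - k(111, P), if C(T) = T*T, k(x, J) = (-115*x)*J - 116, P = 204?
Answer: 2615412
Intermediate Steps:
k(x, J) = -116 - 115*J*x (k(x, J) = -115*J*x - 116 = -116 - 115*J*x)
C(T) = T²
C(106) - k(111, P) = 106² - (-116 - 115*204*111) = 11236 - (-116 - 2604060) = 11236 - 1*(-2604176) = 11236 + 2604176 = 2615412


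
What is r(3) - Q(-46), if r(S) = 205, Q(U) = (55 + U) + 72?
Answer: 124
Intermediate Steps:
Q(U) = 127 + U
r(3) - Q(-46) = 205 - (127 - 46) = 205 - 1*81 = 205 - 81 = 124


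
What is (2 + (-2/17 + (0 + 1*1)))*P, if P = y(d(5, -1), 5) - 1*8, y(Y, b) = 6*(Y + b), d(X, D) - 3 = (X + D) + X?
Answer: 4606/17 ≈ 270.94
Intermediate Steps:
d(X, D) = 3 + D + 2*X (d(X, D) = 3 + ((X + D) + X) = 3 + ((D + X) + X) = 3 + (D + 2*X) = 3 + D + 2*X)
y(Y, b) = 6*Y + 6*b
P = 94 (P = (6*(3 - 1 + 2*5) + 6*5) - 1*8 = (6*(3 - 1 + 10) + 30) - 8 = (6*12 + 30) - 8 = (72 + 30) - 8 = 102 - 8 = 94)
(2 + (-2/17 + (0 + 1*1)))*P = (2 + (-2/17 + (0 + 1*1)))*94 = (2 + (-2*1/17 + (0 + 1)))*94 = (2 + (-2/17 + 1))*94 = (2 + 15/17)*94 = (49/17)*94 = 4606/17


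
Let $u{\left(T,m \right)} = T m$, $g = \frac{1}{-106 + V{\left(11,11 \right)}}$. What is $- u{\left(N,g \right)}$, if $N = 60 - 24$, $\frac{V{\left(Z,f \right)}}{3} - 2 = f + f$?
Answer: $\frac{18}{17} \approx 1.0588$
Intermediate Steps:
$V{\left(Z,f \right)} = 6 + 6 f$ ($V{\left(Z,f \right)} = 6 + 3 \left(f + f\right) = 6 + 3 \cdot 2 f = 6 + 6 f$)
$N = 36$ ($N = 60 - 24 = 36$)
$g = - \frac{1}{34}$ ($g = \frac{1}{-106 + \left(6 + 6 \cdot 11\right)} = \frac{1}{-106 + \left(6 + 66\right)} = \frac{1}{-106 + 72} = \frac{1}{-34} = - \frac{1}{34} \approx -0.029412$)
$- u{\left(N,g \right)} = - \frac{36 \left(-1\right)}{34} = \left(-1\right) \left(- \frac{18}{17}\right) = \frac{18}{17}$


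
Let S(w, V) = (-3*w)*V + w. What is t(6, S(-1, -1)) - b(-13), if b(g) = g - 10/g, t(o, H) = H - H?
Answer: 159/13 ≈ 12.231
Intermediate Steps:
S(w, V) = w - 3*V*w (S(w, V) = -3*V*w + w = w - 3*V*w)
t(o, H) = 0
t(6, S(-1, -1)) - b(-13) = 0 - (-13 - 10/(-13)) = 0 - (-13 - 10*(-1/13)) = 0 - (-13 + 10/13) = 0 - 1*(-159/13) = 0 + 159/13 = 159/13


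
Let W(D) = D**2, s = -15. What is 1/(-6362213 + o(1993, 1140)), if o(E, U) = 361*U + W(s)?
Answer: -1/5950448 ≈ -1.6805e-7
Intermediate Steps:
o(E, U) = 225 + 361*U (o(E, U) = 361*U + (-15)**2 = 361*U + 225 = 225 + 361*U)
1/(-6362213 + o(1993, 1140)) = 1/(-6362213 + (225 + 361*1140)) = 1/(-6362213 + (225 + 411540)) = 1/(-6362213 + 411765) = 1/(-5950448) = -1/5950448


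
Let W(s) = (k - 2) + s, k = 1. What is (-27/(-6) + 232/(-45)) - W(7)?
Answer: -599/90 ≈ -6.6556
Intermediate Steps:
W(s) = -1 + s (W(s) = (1 - 2) + s = -1 + s)
(-27/(-6) + 232/(-45)) - W(7) = (-27/(-6) + 232/(-45)) - (-1 + 7) = (-27*(-⅙) + 232*(-1/45)) - 1*6 = (9/2 - 232/45) - 6 = -59/90 - 6 = -599/90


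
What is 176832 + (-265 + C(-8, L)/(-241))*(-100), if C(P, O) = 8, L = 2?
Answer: 49003812/241 ≈ 2.0334e+5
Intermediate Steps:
176832 + (-265 + C(-8, L)/(-241))*(-100) = 176832 + (-265 + 8/(-241))*(-100) = 176832 + (-265 + 8*(-1/241))*(-100) = 176832 + (-265 - 8/241)*(-100) = 176832 - 63873/241*(-100) = 176832 + 6387300/241 = 49003812/241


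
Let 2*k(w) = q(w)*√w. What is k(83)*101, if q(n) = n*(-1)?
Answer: -8383*√83/2 ≈ -38186.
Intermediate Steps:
q(n) = -n
k(w) = -w^(3/2)/2 (k(w) = ((-w)*√w)/2 = (-w^(3/2))/2 = -w^(3/2)/2)
k(83)*101 = -83*√83/2*101 = -8383*√83/2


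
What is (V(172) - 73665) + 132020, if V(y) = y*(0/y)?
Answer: 58355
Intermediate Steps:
V(y) = 0 (V(y) = y*0 = 0)
(V(172) - 73665) + 132020 = (0 - 73665) + 132020 = -73665 + 132020 = 58355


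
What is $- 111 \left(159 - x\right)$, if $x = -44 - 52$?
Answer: $-28305$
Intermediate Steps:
$x = -96$ ($x = -44 - 52 = -96$)
$- 111 \left(159 - x\right) = - 111 \left(159 - -96\right) = - 111 \left(159 + 96\right) = \left(-111\right) 255 = -28305$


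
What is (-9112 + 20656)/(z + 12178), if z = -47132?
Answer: -5772/17477 ≈ -0.33026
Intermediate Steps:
(-9112 + 20656)/(z + 12178) = (-9112 + 20656)/(-47132 + 12178) = 11544/(-34954) = 11544*(-1/34954) = -5772/17477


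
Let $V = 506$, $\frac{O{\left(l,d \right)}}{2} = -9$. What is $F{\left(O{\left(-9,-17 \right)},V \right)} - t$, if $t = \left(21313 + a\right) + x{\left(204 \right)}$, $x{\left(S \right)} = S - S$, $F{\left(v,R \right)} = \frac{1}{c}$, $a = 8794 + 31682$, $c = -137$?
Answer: $- \frac{8465094}{137} \approx -61789.0$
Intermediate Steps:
$O{\left(l,d \right)} = -18$ ($O{\left(l,d \right)} = 2 \left(-9\right) = -18$)
$a = 40476$
$F{\left(v,R \right)} = - \frac{1}{137}$ ($F{\left(v,R \right)} = \frac{1}{-137} = - \frac{1}{137}$)
$x{\left(S \right)} = 0$
$t = 61789$ ($t = \left(21313 + 40476\right) + 0 = 61789 + 0 = 61789$)
$F{\left(O{\left(-9,-17 \right)},V \right)} - t = - \frac{1}{137} - 61789 = - \frac{8465094}{137}$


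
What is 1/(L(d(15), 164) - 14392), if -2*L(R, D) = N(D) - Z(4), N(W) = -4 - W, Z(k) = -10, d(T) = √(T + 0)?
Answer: -1/14313 ≈ -6.9867e-5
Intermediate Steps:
d(T) = √T
L(R, D) = -3 + D/2 (L(R, D) = -((-4 - D) - 1*(-10))/2 = -((-4 - D) + 10)/2 = -(6 - D)/2 = -3 + D/2)
1/(L(d(15), 164) - 14392) = 1/((-3 + (½)*164) - 14392) = 1/((-3 + 82) - 14392) = 1/(79 - 14392) = 1/(-14313) = -1/14313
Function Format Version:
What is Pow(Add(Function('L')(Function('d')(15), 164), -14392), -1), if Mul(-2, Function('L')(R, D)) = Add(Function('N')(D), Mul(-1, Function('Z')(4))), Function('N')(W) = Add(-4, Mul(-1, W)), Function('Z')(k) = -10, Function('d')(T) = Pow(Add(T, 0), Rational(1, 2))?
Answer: Rational(-1, 14313) ≈ -6.9867e-5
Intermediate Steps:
Function('d')(T) = Pow(T, Rational(1, 2))
Function('L')(R, D) = Add(-3, Mul(Rational(1, 2), D)) (Function('L')(R, D) = Mul(Rational(-1, 2), Add(Add(-4, Mul(-1, D)), Mul(-1, -10))) = Mul(Rational(-1, 2), Add(Add(-4, Mul(-1, D)), 10)) = Mul(Rational(-1, 2), Add(6, Mul(-1, D))) = Add(-3, Mul(Rational(1, 2), D)))
Pow(Add(Function('L')(Function('d')(15), 164), -14392), -1) = Pow(Add(Add(-3, Mul(Rational(1, 2), 164)), -14392), -1) = Pow(Add(Add(-3, 82), -14392), -1) = Pow(Add(79, -14392), -1) = Pow(-14313, -1) = Rational(-1, 14313)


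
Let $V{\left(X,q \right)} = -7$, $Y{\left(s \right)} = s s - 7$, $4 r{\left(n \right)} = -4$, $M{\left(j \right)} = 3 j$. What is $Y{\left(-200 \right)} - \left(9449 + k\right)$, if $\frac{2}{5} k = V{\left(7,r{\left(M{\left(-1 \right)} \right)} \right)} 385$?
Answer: $\frac{74563}{2} \approx 37282.0$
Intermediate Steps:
$r{\left(n \right)} = -1$ ($r{\left(n \right)} = \frac{1}{4} \left(-4\right) = -1$)
$Y{\left(s \right)} = -7 + s^{2}$ ($Y{\left(s \right)} = s^{2} - 7 = -7 + s^{2}$)
$k = - \frac{13475}{2}$ ($k = \frac{5 \left(\left(-7\right) 385\right)}{2} = \frac{5}{2} \left(-2695\right) = - \frac{13475}{2} \approx -6737.5$)
$Y{\left(-200 \right)} - \left(9449 + k\right) = \left(-7 + \left(-200\right)^{2}\right) - \left(9449 - \frac{13475}{2}\right) = \left(-7 + 40000\right) - \frac{5423}{2} = 39993 - \frac{5423}{2} = \frac{74563}{2}$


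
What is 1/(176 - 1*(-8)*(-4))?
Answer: 1/144 ≈ 0.0069444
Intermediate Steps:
1/(176 - 1*(-8)*(-4)) = 1/(176 + 8*(-4)) = 1/(176 - 32) = 1/144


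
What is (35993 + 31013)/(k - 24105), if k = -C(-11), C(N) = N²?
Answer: -33503/12113 ≈ -2.7659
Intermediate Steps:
k = -121 (k = -1*(-11)² = -1*121 = -121)
(35993 + 31013)/(k - 24105) = (35993 + 31013)/(-121 - 24105) = 67006/(-24226) = 67006*(-1/24226) = -33503/12113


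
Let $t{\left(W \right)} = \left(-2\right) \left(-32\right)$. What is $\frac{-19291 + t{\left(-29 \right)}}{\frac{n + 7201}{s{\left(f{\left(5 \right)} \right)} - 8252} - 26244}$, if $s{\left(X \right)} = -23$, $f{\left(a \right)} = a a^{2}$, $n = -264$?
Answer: $\frac{719925}{982697} \approx 0.7326$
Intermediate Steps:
$f{\left(a \right)} = a^{3}$
$t{\left(W \right)} = 64$
$\frac{-19291 + t{\left(-29 \right)}}{\frac{n + 7201}{s{\left(f{\left(5 \right)} \right)} - 8252} - 26244} = \frac{-19291 + 64}{\frac{-264 + 7201}{-23 - 8252} - 26244} = - \frac{19227}{\frac{6937}{-8275} - 26244} = - \frac{19227}{6937 \left(- \frac{1}{8275}\right) - 26244} = - \frac{19227}{- \frac{6937}{8275} - 26244} = - \frac{19227}{- \frac{217176037}{8275}} = \left(-19227\right) \left(- \frac{8275}{217176037}\right) = \frac{719925}{982697}$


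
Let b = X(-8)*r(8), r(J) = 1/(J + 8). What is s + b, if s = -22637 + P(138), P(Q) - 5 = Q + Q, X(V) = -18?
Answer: -178857/8 ≈ -22357.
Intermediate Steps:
P(Q) = 5 + 2*Q (P(Q) = 5 + (Q + Q) = 5 + 2*Q)
r(J) = 1/(8 + J)
b = -9/8 (b = -18/(8 + 8) = -18/16 = -18*1/16 = -9/8 ≈ -1.1250)
s = -22356 (s = -22637 + (5 + 2*138) = -22637 + (5 + 276) = -22637 + 281 = -22356)
s + b = -22356 - 9/8 = -178857/8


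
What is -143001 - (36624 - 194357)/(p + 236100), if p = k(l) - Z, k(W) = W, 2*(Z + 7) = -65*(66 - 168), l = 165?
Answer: -33312926224/232957 ≈ -1.4300e+5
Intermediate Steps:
Z = 3308 (Z = -7 + (-65*(66 - 168))/2 = -7 + (-65*(-102))/2 = -7 + (½)*6630 = -7 + 3315 = 3308)
p = -3143 (p = 165 - 1*3308 = 165 - 3308 = -3143)
-143001 - (36624 - 194357)/(p + 236100) = -143001 - (36624 - 194357)/(-3143 + 236100) = -143001 - (-157733)/232957 = -143001 - 1*(-157733/232957) = -143001 + 157733/232957 = -33312926224/232957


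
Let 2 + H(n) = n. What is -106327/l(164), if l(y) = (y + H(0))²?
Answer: -106327/26244 ≈ -4.0515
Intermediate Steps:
H(n) = -2 + n
l(y) = (-2 + y)² (l(y) = (y + (-2 + 0))² = (y - 2)² = (-2 + y)²)
-106327/l(164) = -106327/(-2 + 164)² = -106327/(162²) = -106327/26244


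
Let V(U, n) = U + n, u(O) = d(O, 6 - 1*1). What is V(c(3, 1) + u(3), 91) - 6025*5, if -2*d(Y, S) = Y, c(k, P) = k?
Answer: -60065/2 ≈ -30033.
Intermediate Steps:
d(Y, S) = -Y/2
u(O) = -O/2
V(c(3, 1) + u(3), 91) - 6025*5 = ((3 - ½*3) + 91) - 6025*5 = ((3 - 3/2) + 91) - 30125 = (3/2 + 91) - 30125 = 185/2 - 30125 = -60065/2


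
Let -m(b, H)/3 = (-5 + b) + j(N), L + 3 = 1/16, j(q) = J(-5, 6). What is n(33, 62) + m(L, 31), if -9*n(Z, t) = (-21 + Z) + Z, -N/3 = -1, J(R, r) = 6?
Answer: 13/16 ≈ 0.81250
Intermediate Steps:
N = 3 (N = -3*(-1) = 3)
j(q) = 6
n(Z, t) = 7/3 - 2*Z/9 (n(Z, t) = -((-21 + Z) + Z)/9 = -(-21 + 2*Z)/9 = 7/3 - 2*Z/9)
L = -47/16 (L = -3 + 1/16 = -47/16 ≈ -2.9375)
m(b, H) = -3 - 3*b (m(b, H) = -3*((-5 + b) + 6) = -3*(1 + b) = -3 - 3*b)
n(33, 62) + m(L, 31) = (7/3 - 2/9*33) + (-3 - 3*(-47/16)) = (7/3 - 22/3) + (-3 + 141/16) = -5 + 93/16 = 13/16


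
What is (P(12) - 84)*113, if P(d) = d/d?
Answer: -9379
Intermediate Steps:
P(d) = 1
(P(12) - 84)*113 = (1 - 84)*113 = -83*113 = -9379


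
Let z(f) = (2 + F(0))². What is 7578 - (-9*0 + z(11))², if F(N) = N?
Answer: 7562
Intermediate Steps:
z(f) = 4 (z(f) = (2 + 0)² = 2² = 4)
7578 - (-9*0 + z(11))² = 7578 - (-9*0 + 4)² = 7578 - (0 + 4)² = 7578 - 1*4² = 7578 - 1*16 = 7578 - 16 = 7562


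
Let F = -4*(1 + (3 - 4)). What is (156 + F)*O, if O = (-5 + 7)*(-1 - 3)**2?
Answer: 4992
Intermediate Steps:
O = 32 (O = 2*(-4)**2 = 2*16 = 32)
F = 0 (F = -4*(1 - 1) = -4*0 = 0)
(156 + F)*O = (156 + 0)*32 = 156*32 = 4992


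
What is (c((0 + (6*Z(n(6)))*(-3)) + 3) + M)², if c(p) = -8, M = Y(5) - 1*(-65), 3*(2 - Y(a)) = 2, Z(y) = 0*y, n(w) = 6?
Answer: 30625/9 ≈ 3402.8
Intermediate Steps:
Z(y) = 0
Y(a) = 4/3 (Y(a) = 2 - ⅓*2 = 2 - ⅔ = 4/3)
M = 199/3 (M = 4/3 - 1*(-65) = 4/3 + 65 = 199/3 ≈ 66.333)
(c((0 + (6*Z(n(6)))*(-3)) + 3) + M)² = (-8 + 199/3)² = (175/3)² = 30625/9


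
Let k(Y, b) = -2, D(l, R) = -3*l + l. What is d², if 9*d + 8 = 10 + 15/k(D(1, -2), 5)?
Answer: 121/324 ≈ 0.37346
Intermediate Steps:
D(l, R) = -2*l
d = -11/18 (d = -8/9 + (10 + 15/(-2))/9 = -8/9 + (10 - ½*15)/9 = -8/9 + (10 - 15/2)/9 = -8/9 + (⅑)*(5/2) = -8/9 + 5/18 = -11/18 ≈ -0.61111)
d² = (-11/18)² = 121/324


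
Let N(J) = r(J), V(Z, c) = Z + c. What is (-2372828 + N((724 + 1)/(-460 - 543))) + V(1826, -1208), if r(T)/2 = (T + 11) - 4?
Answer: -2379314038/1003 ≈ -2.3722e+6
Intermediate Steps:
r(T) = 14 + 2*T (r(T) = 2*((T + 11) - 4) = 2*((11 + T) - 4) = 2*(7 + T) = 14 + 2*T)
N(J) = 14 + 2*J
(-2372828 + N((724 + 1)/(-460 - 543))) + V(1826, -1208) = (-2372828 + (14 + 2*((724 + 1)/(-460 - 543)))) + (1826 - 1208) = (-2372828 + (14 + 2*(725/(-1003)))) + 618 = (-2372828 + (14 + 2*(725*(-1/1003)))) + 618 = (-2372828 + (14 + 2*(-725/1003))) + 618 = (-2372828 + (14 - 1450/1003)) + 618 = (-2372828 + 12592/1003) + 618 = -2379933892/1003 + 618 = -2379314038/1003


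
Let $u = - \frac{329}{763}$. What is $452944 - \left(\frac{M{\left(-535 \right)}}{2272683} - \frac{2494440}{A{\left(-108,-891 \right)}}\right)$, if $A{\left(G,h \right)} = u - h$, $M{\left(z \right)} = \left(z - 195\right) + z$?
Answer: $\frac{12567958007213113}{27576735522} \approx 4.5575 \cdot 10^{5}$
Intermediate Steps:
$M{\left(z \right)} = -195 + 2 z$ ($M{\left(z \right)} = \left(-195 + z\right) + z = -195 + 2 z$)
$u = - \frac{47}{109}$ ($u = \left(-329\right) \frac{1}{763} = - \frac{47}{109} \approx -0.43119$)
$A{\left(G,h \right)} = - \frac{47}{109} - h$
$452944 - \left(\frac{M{\left(-535 \right)}}{2272683} - \frac{2494440}{A{\left(-108,-891 \right)}}\right) = 452944 - \left(\frac{-195 + 2 \left(-535\right)}{2272683} - \frac{2494440}{- \frac{47}{109} - -891}\right) = 452944 - \left(\left(-195 - 1070\right) \frac{1}{2272683} - \frac{2494440}{- \frac{47}{109} + 891}\right) = 452944 - \left(\left(-1265\right) \frac{1}{2272683} - \frac{2494440}{\frac{97072}{109}}\right) = 452944 - \left(- \frac{1265}{2272683} - \frac{33986745}{12134}\right) = 452944 - - \frac{77241112936345}{27576735522} = 452944 + \frac{77241112936345}{27576735522} = \frac{12567958007213113}{27576735522}$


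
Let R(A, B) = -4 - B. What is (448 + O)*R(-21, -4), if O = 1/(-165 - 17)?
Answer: 0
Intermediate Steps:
O = -1/182 (O = 1/(-182) = -1/182 ≈ -0.0054945)
(448 + O)*R(-21, -4) = (448 - 1/182)*(-4 - 1*(-4)) = 81535*(-4 + 4)/182 = (81535/182)*0 = 0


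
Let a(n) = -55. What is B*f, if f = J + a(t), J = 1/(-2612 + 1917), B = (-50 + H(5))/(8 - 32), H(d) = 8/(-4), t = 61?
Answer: -82823/695 ≈ -119.17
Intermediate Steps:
H(d) = -2 (H(d) = 8*(-¼) = -2)
B = 13/6 (B = (-50 - 2)/(8 - 32) = -52/(-24) = -52*(-1/24) = 13/6 ≈ 2.1667)
J = -1/695 (J = 1/(-695) = -1/695 ≈ -0.0014388)
f = -38226/695 (f = -1/695 - 55 = -38226/695 ≈ -55.001)
B*f = (13/6)*(-38226/695) = -82823/695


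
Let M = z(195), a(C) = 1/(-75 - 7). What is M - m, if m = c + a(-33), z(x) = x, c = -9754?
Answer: 815819/82 ≈ 9949.0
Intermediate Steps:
a(C) = -1/82 (a(C) = 1/(-82) = -1/82)
m = -799829/82 (m = -9754 - 1/82 = -799829/82 ≈ -9754.0)
M = 195
M - m = 195 - 1*(-799829/82) = 195 + 799829/82 = 815819/82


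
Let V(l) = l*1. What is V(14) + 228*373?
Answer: 85058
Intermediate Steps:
V(l) = l
V(14) + 228*373 = 14 + 228*373 = 14 + 85044 = 85058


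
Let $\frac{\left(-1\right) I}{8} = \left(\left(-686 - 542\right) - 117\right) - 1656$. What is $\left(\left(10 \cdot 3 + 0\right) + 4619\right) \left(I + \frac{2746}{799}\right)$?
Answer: $\frac{89191706562}{799} \approx 1.1163 \cdot 10^{8}$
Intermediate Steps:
$I = 24008$ ($I = - 8 \left(\left(\left(-686 - 542\right) - 117\right) - 1656\right) = - 8 \left(\left(-1228 - 117\right) - 1656\right) = - 8 \left(-1345 - 1656\right) = \left(-8\right) \left(-3001\right) = 24008$)
$\left(\left(10 \cdot 3 + 0\right) + 4619\right) \left(I + \frac{2746}{799}\right) = \left(\left(10 \cdot 3 + 0\right) + 4619\right) \left(24008 + \frac{2746}{799}\right) = \left(\left(30 + 0\right) + 4619\right) \left(24008 + 2746 \cdot \frac{1}{799}\right) = \left(30 + 4619\right) \left(24008 + \frac{2746}{799}\right) = 4649 \cdot \frac{19185138}{799} = \frac{89191706562}{799}$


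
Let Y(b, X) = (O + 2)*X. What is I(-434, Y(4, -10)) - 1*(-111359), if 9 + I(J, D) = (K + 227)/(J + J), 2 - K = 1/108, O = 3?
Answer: 1491195667/13392 ≈ 1.1135e+5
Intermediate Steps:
K = 215/108 (K = 2 - 1/108 = 215/108 ≈ 1.9907)
Y(b, X) = 5*X (Y(b, X) = (3 + 2)*X = 5*X)
I(J, D) = -9 + 24731/(216*J) (I(J, D) = -9 + (215/108 + 227)/(J + J) = -9 + 24731/(108*((2*J))) = -9 + 24731*(1/(2*J))/108 = -9 + 24731/(216*J))
I(-434, Y(4, -10)) - 1*(-111359) = (-9 + (24731/216)/(-434)) - 1*(-111359) = (-9 + (24731/216)*(-1/434)) + 111359 = (-9 - 3533/13392) + 111359 = -124061/13392 + 111359 = 1491195667/13392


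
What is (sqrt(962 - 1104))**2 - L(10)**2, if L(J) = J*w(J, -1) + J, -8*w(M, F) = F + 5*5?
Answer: -542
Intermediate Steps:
w(M, F) = -25/8 - F/8 (w(M, F) = -(F + 5*5)/8 = -(F + 25)/8 = -(25 + F)/8 = -25/8 - F/8)
L(J) = -2*J (L(J) = J*(-25/8 - 1/8*(-1)) + J = J*(-25/8 + 1/8) + J = J*(-3) + J = -3*J + J = -2*J)
(sqrt(962 - 1104))**2 - L(10)**2 = (sqrt(962 - 1104))**2 - (-2*10)**2 = (sqrt(-142))**2 - 1*(-20)**2 = (I*sqrt(142))**2 - 1*400 = -142 - 400 = -542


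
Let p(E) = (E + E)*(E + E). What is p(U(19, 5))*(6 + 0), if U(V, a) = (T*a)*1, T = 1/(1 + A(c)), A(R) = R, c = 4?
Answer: 24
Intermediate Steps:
T = ⅕ (T = 1/(1 + 4) = 1/5 = ⅕ ≈ 0.20000)
U(V, a) = a/5 (U(V, a) = (a/5)*1 = a/5)
p(E) = 4*E² (p(E) = (2*E)*(2*E) = 4*E²)
p(U(19, 5))*(6 + 0) = (4*((⅕)*5)²)*(6 + 0) = (4*1²)*6 = (4*1)*6 = 4*6 = 24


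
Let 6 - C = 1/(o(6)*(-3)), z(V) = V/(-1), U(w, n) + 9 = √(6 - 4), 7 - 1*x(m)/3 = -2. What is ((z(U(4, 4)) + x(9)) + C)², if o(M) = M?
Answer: 573697/324 - 757*√2/9 ≈ 1651.7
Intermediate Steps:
x(m) = 27 (x(m) = 21 - 3*(-2) = 21 + 6 = 27)
U(w, n) = -9 + √2 (U(w, n) = -9 + √(6 - 4) = -9 + √2)
z(V) = -V (z(V) = V*(-1) = -V)
C = 109/18 (C = 6 - 1/(6*(-3)) = 6 - 1/(-18) = 6 - 1*(-1/18) = 6 + 1/18 = 109/18 ≈ 6.0556)
((z(U(4, 4)) + x(9)) + C)² = ((-(-9 + √2) + 27) + 109/18)² = (((9 - √2) + 27) + 109/18)² = ((36 - √2) + 109/18)² = (757/18 - √2)²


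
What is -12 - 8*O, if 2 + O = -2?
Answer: 20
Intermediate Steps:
O = -4 (O = -2 - 2 = -4)
-12 - 8*O = -12 - 8*(-4) = -12 + 32 = 20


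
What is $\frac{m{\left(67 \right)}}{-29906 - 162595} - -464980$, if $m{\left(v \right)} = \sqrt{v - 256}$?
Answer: $464980 - \frac{i \sqrt{21}}{64167} \approx 4.6498 \cdot 10^{5} - 7.1416 \cdot 10^{-5} i$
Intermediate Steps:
$m{\left(v \right)} = \sqrt{-256 + v}$
$\frac{m{\left(67 \right)}}{-29906 - 162595} - -464980 = \frac{\sqrt{-256 + 67}}{-29906 - 162595} - -464980 = \frac{\sqrt{-189}}{-29906 - 162595} + 464980 = \frac{3 i \sqrt{21}}{-192501} + 464980 = 3 i \sqrt{21} \left(- \frac{1}{192501}\right) + 464980 = - \frac{i \sqrt{21}}{64167} + 464980 = 464980 - \frac{i \sqrt{21}}{64167}$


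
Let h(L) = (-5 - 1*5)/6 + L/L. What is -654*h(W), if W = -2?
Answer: 436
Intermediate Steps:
h(L) = -2/3 (h(L) = (-5 - 5)*(1/6) + 1 = -10*1/6 + 1 = -5/3 + 1 = -2/3)
-654*h(W) = -654*(-2/3) = 436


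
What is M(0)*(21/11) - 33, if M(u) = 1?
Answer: -342/11 ≈ -31.091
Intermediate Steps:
M(0)*(21/11) - 33 = 1*(21/11) - 33 = 21/11 - 33 = -342/11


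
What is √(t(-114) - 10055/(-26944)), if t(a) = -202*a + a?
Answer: √259927450691/3368 ≈ 151.38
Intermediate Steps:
t(a) = -201*a
√(t(-114) - 10055/(-26944)) = √(-201*(-114) - 10055/(-26944)) = √(22914 - 10055*(-1/26944)) = √(22914 + 10055/26944) = √(617404871/26944) = √259927450691/3368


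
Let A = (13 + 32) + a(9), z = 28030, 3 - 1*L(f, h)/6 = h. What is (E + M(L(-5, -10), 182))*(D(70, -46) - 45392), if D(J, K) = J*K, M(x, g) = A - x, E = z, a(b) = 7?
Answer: -1361330448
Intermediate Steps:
L(f, h) = 18 - 6*h
A = 52 (A = (13 + 32) + 7 = 45 + 7 = 52)
E = 28030
M(x, g) = 52 - x
(E + M(L(-5, -10), 182))*(D(70, -46) - 45392) = (28030 + (52 - (18 - 6*(-10))))*(70*(-46) - 45392) = (28030 + (52 - (18 + 60)))*(-3220 - 45392) = (28030 + (52 - 1*78))*(-48612) = (28030 + (52 - 78))*(-48612) = (28030 - 26)*(-48612) = 28004*(-48612) = -1361330448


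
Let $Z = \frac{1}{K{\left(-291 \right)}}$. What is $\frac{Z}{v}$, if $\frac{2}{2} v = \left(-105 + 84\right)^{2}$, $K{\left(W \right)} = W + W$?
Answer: $- \frac{1}{256662} \approx -3.8962 \cdot 10^{-6}$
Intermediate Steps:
$K{\left(W \right)} = 2 W$
$Z = - \frac{1}{582}$ ($Z = \frac{1}{2 \left(-291\right)} = \frac{1}{-582} = - \frac{1}{582} \approx -0.0017182$)
$v = 441$ ($v = \left(-105 + 84\right)^{2} = \left(-21\right)^{2} = 441$)
$\frac{Z}{v} = - \frac{1}{582 \cdot 441} = \left(- \frac{1}{582}\right) \frac{1}{441} = - \frac{1}{256662}$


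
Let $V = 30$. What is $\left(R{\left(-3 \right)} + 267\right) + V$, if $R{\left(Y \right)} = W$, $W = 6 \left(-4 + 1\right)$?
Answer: $279$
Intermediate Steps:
$W = -18$ ($W = 6 \left(-3\right) = -18$)
$R{\left(Y \right)} = -18$
$\left(R{\left(-3 \right)} + 267\right) + V = \left(-18 + 267\right) + 30 = 249 + 30 = 279$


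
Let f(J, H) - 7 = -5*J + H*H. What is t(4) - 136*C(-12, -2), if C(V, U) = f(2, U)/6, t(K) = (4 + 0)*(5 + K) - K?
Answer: 28/3 ≈ 9.3333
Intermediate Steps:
f(J, H) = 7 + H**2 - 5*J (f(J, H) = 7 + (-5*J + H*H) = 7 + (-5*J + H**2) = 7 + (H**2 - 5*J) = 7 + H**2 - 5*J)
t(K) = 20 + 3*K (t(K) = 4*(5 + K) - K = (20 + 4*K) - K = 20 + 3*K)
C(V, U) = -1/2 + U**2/6 (C(V, U) = (7 + U**2 - 5*2)/6 = (7 + U**2 - 10)*(1/6) = (-3 + U**2)*(1/6) = -1/2 + U**2/6)
t(4) - 136*C(-12, -2) = (20 + 3*4) - 136*(-1/2 + (1/6)*(-2)**2) = (20 + 12) - 136*(-1/2 + (1/6)*4) = 32 - 136*(-1/2 + 2/3) = 32 - 136*1/6 = 32 - 68/3 = 28/3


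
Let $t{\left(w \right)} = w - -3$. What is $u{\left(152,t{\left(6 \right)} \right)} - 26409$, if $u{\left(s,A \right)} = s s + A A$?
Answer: $-3224$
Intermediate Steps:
$t{\left(w \right)} = 3 + w$ ($t{\left(w \right)} = w + 3 = 3 + w$)
$u{\left(s,A \right)} = A^{2} + s^{2}$ ($u{\left(s,A \right)} = s^{2} + A^{2} = A^{2} + s^{2}$)
$u{\left(152,t{\left(6 \right)} \right)} - 26409 = \left(\left(3 + 6\right)^{2} + 152^{2}\right) - 26409 = \left(9^{2} + 23104\right) - 26409 = \left(81 + 23104\right) - 26409 = 23185 - 26409 = -3224$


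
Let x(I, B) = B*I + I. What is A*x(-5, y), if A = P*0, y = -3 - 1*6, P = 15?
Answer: 0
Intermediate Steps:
y = -9 (y = -3 - 6 = -9)
A = 0 (A = 15*0 = 0)
x(I, B) = I + B*I
A*x(-5, y) = 0*(-5*(1 - 9)) = 0*(-5*(-8)) = 0*40 = 0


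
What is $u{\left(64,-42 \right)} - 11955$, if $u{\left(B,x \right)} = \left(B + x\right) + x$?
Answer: $-11975$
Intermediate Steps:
$u{\left(B,x \right)} = B + 2 x$
$u{\left(64,-42 \right)} - 11955 = \left(64 + 2 \left(-42\right)\right) - 11955 = \left(64 - 84\right) - 11955 = -20 - 11955 = -11975$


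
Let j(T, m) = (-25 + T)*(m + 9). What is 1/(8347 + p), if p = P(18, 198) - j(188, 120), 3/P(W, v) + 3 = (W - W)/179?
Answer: -1/12681 ≈ -7.8858e-5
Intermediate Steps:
j(T, m) = (-25 + T)*(9 + m)
P(W, v) = -1 (P(W, v) = 3/(-3 + (W - W)/179) = 3/(-3 + 0*(1/179)) = 3/(-3 + 0) = 3/(-3) = 3*(-⅓) = -1)
p = -21028 (p = -1 - (-225 - 25*120 + 9*188 + 188*120) = -1 - (-225 - 3000 + 1692 + 22560) = -1 - 1*21027 = -1 - 21027 = -21028)
1/(8347 + p) = 1/(8347 - 21028) = 1/(-12681) = -1/12681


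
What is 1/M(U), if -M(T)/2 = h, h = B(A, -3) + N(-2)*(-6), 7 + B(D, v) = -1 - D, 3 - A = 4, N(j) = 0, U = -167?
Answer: 1/14 ≈ 0.071429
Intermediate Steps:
A = -1 (A = 3 - 1*4 = 3 - 4 = -1)
B(D, v) = -8 - D (B(D, v) = -7 + (-1 - D) = -8 - D)
h = -7 (h = (-8 - 1*(-1)) + 0*(-6) = (-8 + 1) + 0 = -7 + 0 = -7)
M(T) = 14 (M(T) = -2*(-7) = 14)
1/M(U) = 1/14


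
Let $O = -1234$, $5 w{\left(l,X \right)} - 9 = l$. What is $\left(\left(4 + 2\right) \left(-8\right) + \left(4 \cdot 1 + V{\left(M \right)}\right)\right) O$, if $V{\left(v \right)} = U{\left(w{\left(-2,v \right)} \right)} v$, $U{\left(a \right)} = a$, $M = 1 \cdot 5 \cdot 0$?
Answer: $54296$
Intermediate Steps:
$M = 0$ ($M = 5 \cdot 0 = 0$)
$w{\left(l,X \right)} = \frac{9}{5} + \frac{l}{5}$
$V{\left(v \right)} = \frac{7 v}{5}$ ($V{\left(v \right)} = \left(\frac{9}{5} + \frac{1}{5} \left(-2\right)\right) v = \left(\frac{9}{5} - \frac{2}{5}\right) v = \frac{7 v}{5}$)
$\left(\left(4 + 2\right) \left(-8\right) + \left(4 \cdot 1 + V{\left(M \right)}\right)\right) O = \left(\left(4 + 2\right) \left(-8\right) + \left(4 \cdot 1 + \frac{7}{5} \cdot 0\right)\right) \left(-1234\right) = \left(6 \left(-8\right) + \left(4 + 0\right)\right) \left(-1234\right) = \left(-48 + 4\right) \left(-1234\right) = \left(-44\right) \left(-1234\right) = 54296$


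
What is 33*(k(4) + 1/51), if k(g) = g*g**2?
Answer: 35915/17 ≈ 2112.6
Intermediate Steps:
k(g) = g**3
33*(k(4) + 1/51) = 33*(4**3 + 1/51) = 33*(64 + 1/51) = 33*(3265/51) = 35915/17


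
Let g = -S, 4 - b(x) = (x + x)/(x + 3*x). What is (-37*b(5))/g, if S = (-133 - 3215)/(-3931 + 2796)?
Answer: 293965/6696 ≈ 43.902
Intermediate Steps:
b(x) = 7/2 (b(x) = 4 - (x + x)/(x + 3*x) = 4 - 2*x/(4*x) = 4 - 2*x*1/(4*x) = 4 - 1*1/2 = 4 - 1/2 = 7/2)
S = 3348/1135 (S = -3348/(-1135) = -3348*(-1/1135) = 3348/1135 ≈ 2.9498)
g = -3348/1135 (g = -1*3348/1135 = -3348/1135 ≈ -2.9498)
(-37*b(5))/g = (-37*7/2)/(-3348/1135) = -259/2*(-1135/3348) = 293965/6696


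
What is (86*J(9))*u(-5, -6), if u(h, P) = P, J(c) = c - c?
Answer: 0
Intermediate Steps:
J(c) = 0
(86*J(9))*u(-5, -6) = (86*0)*(-6) = 0*(-6) = 0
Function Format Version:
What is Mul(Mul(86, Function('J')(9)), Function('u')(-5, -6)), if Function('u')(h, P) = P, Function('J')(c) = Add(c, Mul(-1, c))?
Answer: 0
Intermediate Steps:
Function('J')(c) = 0
Mul(Mul(86, Function('J')(9)), Function('u')(-5, -6)) = Mul(Mul(86, 0), -6) = Mul(0, -6) = 0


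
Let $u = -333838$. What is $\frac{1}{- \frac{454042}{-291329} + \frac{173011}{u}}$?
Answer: $\frac{97256690702}{101173351577} \approx 0.96129$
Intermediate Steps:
$\frac{1}{- \frac{454042}{-291329} + \frac{173011}{u}} = \frac{1}{- \frac{454042}{-291329} + \frac{173011}{-333838}} = \frac{1}{\left(-454042\right) \left(- \frac{1}{291329}\right) + 173011 \left(- \frac{1}{333838}\right)} = \frac{1}{\frac{454042}{291329} - \frac{173011}{333838}} = \frac{1}{\frac{101173351577}{97256690702}} = \frac{97256690702}{101173351577}$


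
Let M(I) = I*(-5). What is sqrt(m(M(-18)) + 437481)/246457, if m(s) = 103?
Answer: 4*sqrt(27349)/246457 ≈ 0.0026840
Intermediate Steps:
M(I) = -5*I
sqrt(m(M(-18)) + 437481)/246457 = sqrt(103 + 437481)/246457 = sqrt(437584)*(1/246457) = (4*sqrt(27349))*(1/246457) = 4*sqrt(27349)/246457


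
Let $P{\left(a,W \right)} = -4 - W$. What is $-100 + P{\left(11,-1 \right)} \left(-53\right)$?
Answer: $59$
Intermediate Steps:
$-100 + P{\left(11,-1 \right)} \left(-53\right) = -100 + \left(-4 - -1\right) \left(-53\right) = -100 + \left(-4 + 1\right) \left(-53\right) = -100 - -159 = -100 + 159 = 59$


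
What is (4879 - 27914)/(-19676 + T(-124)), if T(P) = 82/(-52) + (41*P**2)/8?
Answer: -119782/307447 ≈ -0.38960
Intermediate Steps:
T(P) = -41/26 + 41*P**2/8 (T(P) = 82*(-1/52) + (41*P**2)*(1/8) = -41/26 + 41*P**2/8)
(4879 - 27914)/(-19676 + T(-124)) = (4879 - 27914)/(-19676 + (-41/26 + (41/8)*(-124)**2)) = -23035/(-19676 + (-41/26 + (41/8)*15376)) = -23035/(-19676 + (-41/26 + 78802)) = -23035/(-19676 + 2048811/26) = -23035/1537235/26 = -23035*26/1537235 = -119782/307447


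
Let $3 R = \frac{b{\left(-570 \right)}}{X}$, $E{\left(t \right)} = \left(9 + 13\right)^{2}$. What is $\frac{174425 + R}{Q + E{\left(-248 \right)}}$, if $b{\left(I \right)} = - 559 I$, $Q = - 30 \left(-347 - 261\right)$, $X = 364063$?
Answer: $\frac{63501794985}{6816715612} \approx 9.3156$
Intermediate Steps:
$Q = 18240$ ($Q = \left(-30\right) \left(-608\right) = 18240$)
$E{\left(t \right)} = 484$ ($E{\left(t \right)} = 22^{2} = 484$)
$R = \frac{106210}{364063}$ ($R = \frac{\left(-559\right) \left(-570\right) \frac{1}{364063}}{3} = \frac{318630 \cdot \frac{1}{364063}}{3} = \frac{1}{3} \cdot \frac{318630}{364063} = \frac{106210}{364063} \approx 0.29174$)
$\frac{174425 + R}{Q + E{\left(-248 \right)}} = \frac{174425 + \frac{106210}{364063}}{18240 + 484} = \frac{63501794985}{364063 \cdot 18724} = \frac{63501794985}{364063} \cdot \frac{1}{18724} = \frac{63501794985}{6816715612}$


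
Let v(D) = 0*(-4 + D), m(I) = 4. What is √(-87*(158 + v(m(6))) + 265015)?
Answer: √251269 ≈ 501.27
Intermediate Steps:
v(D) = 0
√(-87*(158 + v(m(6))) + 265015) = √(-87*(158 + 0) + 265015) = √(-87*158 + 265015) = √(-13746 + 265015) = √251269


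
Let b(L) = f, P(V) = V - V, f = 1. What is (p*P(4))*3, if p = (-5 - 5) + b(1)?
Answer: 0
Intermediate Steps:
P(V) = 0
b(L) = 1
p = -9 (p = (-5 - 5) + 1 = -10 + 1 = -9)
(p*P(4))*3 = -9*0*3 = 0*3 = 0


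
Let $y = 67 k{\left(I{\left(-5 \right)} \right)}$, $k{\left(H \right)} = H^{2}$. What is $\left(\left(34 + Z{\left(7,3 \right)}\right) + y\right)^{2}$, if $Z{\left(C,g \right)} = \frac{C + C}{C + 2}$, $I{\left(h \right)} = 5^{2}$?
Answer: $\frac{142276068025}{81} \approx 1.7565 \cdot 10^{9}$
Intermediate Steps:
$I{\left(h \right)} = 25$
$Z{\left(C,g \right)} = \frac{2 C}{2 + C}$
$y = 41875$ ($y = 67 \cdot 25^{2} = 67 \cdot 625 = 41875$)
$\left(\left(34 + Z{\left(7,3 \right)}\right) + y\right)^{2} = \left(\left(34 + 2 \cdot 7 \frac{1}{2 + 7}\right) + 41875\right)^{2} = \left(\left(34 + 2 \cdot 7 \cdot \frac{1}{9}\right) + 41875\right)^{2} = \left(\left(34 + \frac{14}{9}\right) + 41875\right)^{2} = \left(\frac{320}{9} + 41875\right)^{2} = \left(\frac{377195}{9}\right)^{2} = \frac{142276068025}{81}$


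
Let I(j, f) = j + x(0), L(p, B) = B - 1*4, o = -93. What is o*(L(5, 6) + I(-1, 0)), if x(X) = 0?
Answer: -93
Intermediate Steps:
L(p, B) = -4 + B (L(p, B) = B - 4 = -4 + B)
I(j, f) = j (I(j, f) = j + 0 = j)
o*(L(5, 6) + I(-1, 0)) = -93*((-4 + 6) - 1) = -93*(2 - 1) = -93*1 = -93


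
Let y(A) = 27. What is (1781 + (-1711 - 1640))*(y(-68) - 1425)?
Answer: 2194860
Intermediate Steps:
(1781 + (-1711 - 1640))*(y(-68) - 1425) = (1781 + (-1711 - 1640))*(27 - 1425) = (1781 - 3351)*(-1398) = -1570*(-1398) = 2194860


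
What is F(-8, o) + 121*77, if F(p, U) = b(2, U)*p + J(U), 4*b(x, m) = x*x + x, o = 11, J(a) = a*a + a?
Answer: 9437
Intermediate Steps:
J(a) = a + a**2 (J(a) = a**2 + a = a + a**2)
b(x, m) = x/4 + x**2/4 (b(x, m) = (x*x + x)/4 = (x**2 + x)/4 = (x + x**2)/4 = x/4 + x**2/4)
F(p, U) = 3*p/2 + U*(1 + U) (F(p, U) = ((1/4)*2*(1 + 2))*p + U*(1 + U) = ((1/4)*2*3)*p + U*(1 + U) = 3*p/2 + U*(1 + U))
F(-8, o) + 121*77 = (11 + 11**2 + (3/2)*(-8)) + 121*77 = (11 + 121 - 12) + 9317 = 120 + 9317 = 9437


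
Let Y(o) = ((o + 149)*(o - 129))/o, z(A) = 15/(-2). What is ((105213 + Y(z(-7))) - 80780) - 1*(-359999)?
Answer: 3870073/10 ≈ 3.8701e+5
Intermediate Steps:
z(A) = -15/2 (z(A) = 15*(-1/2) = -15/2)
Y(o) = (-129 + o)*(149 + o)/o (Y(o) = ((149 + o)*(-129 + o))/o = ((-129 + o)*(149 + o))/o = (-129 + o)*(149 + o)/o)
((105213 + Y(z(-7))) - 80780) - 1*(-359999) = ((105213 + (20 - 15/2 - 19221/(-15/2))) - 80780) - 1*(-359999) = ((105213 + (20 - 15/2 - 19221*(-2/15))) - 80780) + 359999 = ((105213 + (20 - 15/2 + 12814/5)) - 80780) + 359999 = ((105213 + 25753/10) - 80780) + 359999 = (1077883/10 - 80780) + 359999 = 270083/10 + 359999 = 3870073/10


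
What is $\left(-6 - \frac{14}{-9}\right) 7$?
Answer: $- \frac{280}{9} \approx -31.111$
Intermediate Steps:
$\left(-6 - \frac{14}{-9}\right) 7 = \left(-6 - - \frac{14}{9}\right) 7 = \left(-6 + \frac{14}{9}\right) 7 = \left(- \frac{40}{9}\right) 7 = - \frac{280}{9}$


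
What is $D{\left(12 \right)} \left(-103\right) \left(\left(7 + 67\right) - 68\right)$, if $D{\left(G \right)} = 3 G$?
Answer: $-22248$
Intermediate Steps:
$D{\left(12 \right)} \left(-103\right) \left(\left(7 + 67\right) - 68\right) = 3 \cdot 12 \left(-103\right) \left(\left(7 + 67\right) - 68\right) = 36 \left(-103\right) \left(74 - 68\right) = \left(-3708\right) 6 = -22248$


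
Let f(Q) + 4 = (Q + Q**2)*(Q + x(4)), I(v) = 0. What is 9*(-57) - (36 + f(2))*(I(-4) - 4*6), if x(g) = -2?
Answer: 255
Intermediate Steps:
f(Q) = -4 + (-2 + Q)*(Q + Q**2) (f(Q) = -4 + (Q + Q**2)*(Q - 2) = -4 + (Q + Q**2)*(-2 + Q) = -4 + (-2 + Q)*(Q + Q**2))
9*(-57) - (36 + f(2))*(I(-4) - 4*6) = 9*(-57) - (36 + (-4 + 2**3 - 1*2**2 - 2*2))*(0 - 4*6) = -513 - (36 + (-4 + 8 - 1*4 - 4))*(0 - 24) = -513 - (36 + (-4 + 8 - 4 - 4))*(-24) = -513 - (36 - 4)*(-24) = -513 - 32*(-24) = -513 - 1*(-768) = -513 + 768 = 255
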